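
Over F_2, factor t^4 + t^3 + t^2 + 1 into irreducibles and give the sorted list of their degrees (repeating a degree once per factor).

1, 3

Write h(t) = t^4 + t^3 + t^2 + 1.
Roots in F_2: h(0) = 1; h(1) = 0 → root.
Linear factors from roots: (t + 1).
Complete factorization: h(t) = (t + 1)·(t^3 + t + 1).
Factor degrees with multiplicity: 1 + 3 = 4.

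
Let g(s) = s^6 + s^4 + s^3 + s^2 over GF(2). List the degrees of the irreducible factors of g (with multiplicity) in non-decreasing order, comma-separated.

Roots in GF(2): g(0) = 0 → root; g(1) = 0 → root.
Linear factors from roots: (s), (s + 1).
Complete factorization: g(s) = (s + 1)·(s)^2·(s^3 + s^2 + 1).
Factor degrees with multiplicity: 1 + 1 + 1 + 3 = 6.

1, 1, 1, 3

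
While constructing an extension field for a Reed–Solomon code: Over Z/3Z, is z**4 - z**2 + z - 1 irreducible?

No

Write m(z) = z**4 - z**2 + z - 1.
Check for roots in Z/3Z: m(0) = 2; m(1) = 0 → root; m(2) = 1.
m(1) = 0, so (z − 1) divides m(z); m is reducible.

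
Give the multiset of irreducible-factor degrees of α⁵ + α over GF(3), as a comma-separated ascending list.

1, 2, 2

Write g(α) = α⁵ + α.
Roots in GF(3): g(0) = 0 → root; g(1) = 2; g(2) = 1.
Linear factors from roots: (α).
Complete factorization: g(α) = (α)·(α² + α - 1)·(α² - α - 1).
Factor degrees with multiplicity: 1 + 2 + 2 = 5.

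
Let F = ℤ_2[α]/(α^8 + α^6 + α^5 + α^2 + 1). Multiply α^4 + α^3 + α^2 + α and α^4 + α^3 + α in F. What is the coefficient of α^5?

Multiply in ℤ_2[α]: (α^4 + α^3 + α^2 + α)·(α^4 + α^3 + α) = α^8 + α^5 + α^3 + α^2.
Reduce using α^8 ≡ α^6 + α^5 + α^2 + 1 (mod α^8 + α^6 + α^5 + α^2 + 1).
Reduced: α^6 + α^3 + 1.

0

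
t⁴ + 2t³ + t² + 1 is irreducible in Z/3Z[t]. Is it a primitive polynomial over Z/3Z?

Write f(t) = t⁴ + 2t³ + t² + 1.
|GF(3^4)^×| = 3^4 − 1 = 80. Prime factorization: 80 = 2^4·5.
f is primitive ⇔ t has order 80 in GF(3)[t]/(f), i.e. t^(80/q) ≠ 1 for each prime q | 80.
t^(40) mod f = 1
t^(16) mod f = t³ + t² + 2t.
Since t^(40) = 1, the order of t divides 40 < 80; not primitive.

No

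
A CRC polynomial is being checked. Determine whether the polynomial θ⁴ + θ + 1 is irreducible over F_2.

Write P(θ) = θ⁴ + θ + 1.
Check for roots in F_2: P(0) = 1; P(1) = 1.
No roots, so no linear factors.
Monic irreducibles of degree 2 over GF(2): θ² + θ + 1.
None of them divide P (all give nonzero remainder).
No irreducible factor of degree ≤ 2 exists, so P is irreducible over GF(2).

Yes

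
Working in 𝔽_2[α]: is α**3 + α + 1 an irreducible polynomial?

Yes

Write h(α) = α**3 + α + 1.
Check for roots in 𝔽_2: h(0) = 1; h(1) = 1.
No roots. A degree-3 polynomial over a field with no linear factor is irreducible.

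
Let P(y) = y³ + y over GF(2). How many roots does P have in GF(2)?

Evaluate at each of the 2 elements of GF(2):
P(0) = 0 → root; P(1) = 0 → root.
Roots: {0, 1}.

2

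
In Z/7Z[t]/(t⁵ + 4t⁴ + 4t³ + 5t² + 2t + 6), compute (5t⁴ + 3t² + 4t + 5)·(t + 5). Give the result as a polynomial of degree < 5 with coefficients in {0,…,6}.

5t^4 + 4t^3 + t^2 + t + 2

Multiply in Z/7Z[t]: (5t⁴ + 3t² + 4t + 5)·(t + 5) = 5t⁵ + 4t⁴ + 3t³ + 5t² + 4t + 4.
Reduce using t⁵ ≡ 3t⁴ + 3t³ + 2t² + 5t + 1 (mod t⁵ + 4t⁴ + 4t³ + 5t² + 2t + 6).
Reduced: 5t⁴ + 4t³ + t² + t + 2.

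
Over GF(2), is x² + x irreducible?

No

Write h(x) = x² + x.
Check for roots in GF(2): h(0) = 0 → root; h(1) = 0 → root.
h(0) = 0, so (x) divides h(x); h is reducible.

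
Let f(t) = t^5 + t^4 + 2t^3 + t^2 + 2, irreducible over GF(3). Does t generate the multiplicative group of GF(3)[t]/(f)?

|GF(3^5)^×| = 3^5 − 1 = 242. Prime factorization: 242 = 2·11^2.
f is primitive ⇔ t has order 242 in GF(3)[t]/(f), i.e. t^(242/q) ≠ 1 for each prime q | 242.
t^(121) mod f = 1
t^(22) mod f = 1
Since t^(121) = 1, the order of t divides 121 < 242; not primitive.

No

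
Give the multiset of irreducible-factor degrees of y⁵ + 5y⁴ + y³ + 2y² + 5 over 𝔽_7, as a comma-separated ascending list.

Write f(y) = y⁵ + 5y⁴ + y³ + 2y² + 5.
Linear factors from roots: (y + 6), (y + 5).
Complete factorization: f(y) = (y + 5)·(y + 6)·(y³ + y² + 2y + 6).
Factor degrees with multiplicity: 1 + 1 + 3 = 5.

1, 1, 3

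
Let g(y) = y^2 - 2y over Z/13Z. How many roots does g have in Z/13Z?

Evaluate at each of the 13 elements of Z/13Z:
g(0) = 0 → root; g(1) = 12; g(2) = 0 → root; g(3) = 3; g(4) = 8; g(5) = 2; g(6) = 11; g(7) = 9; g(8) = 9; g(9) = 11; g(10) = 2; g(11) = 8; g(12) = 3.
Roots: {0, 2}.

2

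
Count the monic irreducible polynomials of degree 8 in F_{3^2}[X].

5380020

The number of monic irreducibles of degree 8 over GF(9) is (1/8)·Σ_{d∣8} μ(8/d) 9^d.
Divisors of 8: 1, 2, 4, 8; μ(8/d) for each: 0, 0, -1, 1.
Σ = − 9^4 + 9^8 = 43040160.
N = 43040160/8 = 5380020.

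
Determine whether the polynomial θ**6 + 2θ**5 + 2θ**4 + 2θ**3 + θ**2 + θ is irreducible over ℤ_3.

No

Write m(θ) = θ**6 + 2θ**5 + 2θ**4 + 2θ**3 + θ**2 + θ.
Check for roots in ℤ_3: m(0) = 0 → root; m(1) = 0 → root; m(2) = 2.
m(0) = 0, so (θ) divides m(θ); m is reducible.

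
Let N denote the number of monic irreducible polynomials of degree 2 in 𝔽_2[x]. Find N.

1

Gauss's count: N_{2}(2) = (1/2) Σ_{d|2} μ(2/d)·2^d.
Divisors of 2: 1, 2; μ(2/d) for each: -1, 1.
Σ = − 2^1 + 2^2 = 2.
N = 2/2 = 1.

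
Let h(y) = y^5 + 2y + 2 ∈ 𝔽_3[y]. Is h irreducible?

Yes

Check for roots in 𝔽_3: h(0) = 2; h(1) = 2; h(2) = 2.
No roots, so no linear factors.
Monic irreducibles of degree 2 over GF(3): y^2 + 1, y^2 + y + 2, y^2 + 2y + 2.
None of them divide h (all give nonzero remainder).
No irreducible factor of degree ≤ 2 exists, so h is irreducible over GF(3).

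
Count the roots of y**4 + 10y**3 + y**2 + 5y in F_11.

3

Write h(y) = y**4 + 10y**3 + y**2 + 5y.
Evaluate at each of the 11 elements of F_11:
h(0) = 0 → root; h(1) = 6; h(2) = 0 → root; h(3) = 1; h(4) = 8; h(5) = 0 → root; h(6) = 2; h(7) = 8; h(8) = 3; h(9) = 7; h(10) = 9.
Roots: {0, 2, 5}.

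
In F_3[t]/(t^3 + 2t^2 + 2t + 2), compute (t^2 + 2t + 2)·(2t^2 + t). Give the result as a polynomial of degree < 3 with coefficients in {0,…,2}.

2t + 1

Multiply in F_3[t]: (t^2 + 2t + 2)·(2t^2 + t) = 2t^4 + 2t^3 + 2t.
Reduce using t^3 ≡ t^2 + t + 1 (mod t^3 + 2t^2 + 2t + 2).
Reduced: 2t + 1.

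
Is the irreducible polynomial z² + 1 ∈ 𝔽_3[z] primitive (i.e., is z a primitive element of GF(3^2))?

No

Write f(z) = z² + 1.
|GF(3^2)^×| = 3^2 − 1 = 8. Prime factorization: 8 = 2^3.
f is primitive ⇔ z has order 8 in GF(3)[z]/(f), i.e. z^(8/q) ≠ 1 for each prime q | 8.
z^(4) mod f = 1
Since z^(4) = 1, the order of z divides 4 < 8; not primitive.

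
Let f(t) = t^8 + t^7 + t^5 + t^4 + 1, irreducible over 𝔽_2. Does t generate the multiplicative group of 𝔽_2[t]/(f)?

No

|GF(2^8)^×| = 2^8 − 1 = 255. Prime factorization: 255 = 3·5·17.
f is primitive ⇔ t has order 255 in GF(2)[t]/(f), i.e. t^(255/q) ≠ 1 for each prime q | 255.
t^(85) mod f = t^7 + t^6 + t^3 + t^2 + 1.
t^(51) mod f = 1
t^(15) mod f = t^5 + t^4 + t + 1.
Since t^(51) = 1, the order of t divides 51 < 255; not primitive.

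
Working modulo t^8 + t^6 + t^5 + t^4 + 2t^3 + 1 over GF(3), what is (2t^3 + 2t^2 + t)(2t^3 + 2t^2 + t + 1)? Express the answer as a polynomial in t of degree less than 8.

t^6 + 2t^5 + 2t^4 + t

Multiply in GF(3)[t]: (2t^3 + 2t^2 + t)·(2t^3 + 2t^2 + t + 1) = t^6 + 2t^5 + 2t^4 + t.
Reduced: t^6 + 2t^5 + 2t^4 + t.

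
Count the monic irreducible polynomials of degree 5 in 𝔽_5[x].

By the necklace-counting formula, N_5(5) = (1/5) Σ_{d|5} μ(5/d)·5^d.
Divisors of 5: 1, 5; μ(5/d) for each: -1, 1.
Σ = − 5^1 + 5^5 = 3120.
N = 3120/5 = 624.

624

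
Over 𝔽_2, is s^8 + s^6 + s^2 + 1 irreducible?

Write h(s) = s^8 + s^6 + s^2 + 1.
Check for roots in 𝔽_2: h(0) = 1; h(1) = 0 → root.
h(1) = 0, so (s − 1) divides h(s); h is reducible.

No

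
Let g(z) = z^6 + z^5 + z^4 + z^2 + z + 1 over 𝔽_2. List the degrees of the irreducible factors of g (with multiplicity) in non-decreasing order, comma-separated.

1, 1, 1, 1, 2

Roots in 𝔽_2: g(0) = 1; g(1) = 0 → root.
Linear factors from roots: (z + 1).
Complete factorization: g(z) = (z + 1)^4·(z^2 + z + 1).
Factor degrees with multiplicity: 1 + 1 + 1 + 1 + 2 = 6.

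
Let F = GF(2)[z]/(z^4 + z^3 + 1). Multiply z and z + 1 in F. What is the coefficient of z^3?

0

Multiply in GF(2)[z]: (z)·(z + 1) = z^2 + z.
Reduced: z^2 + z.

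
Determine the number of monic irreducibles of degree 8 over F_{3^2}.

The number of monic irreducibles of degree 8 over GF(9) is (1/8)·Σ_{d∣8} μ(8/d) 9^d.
Divisors of 8: 1, 2, 4, 8; μ(8/d) for each: 0, 0, -1, 1.
Σ = − 9^4 + 9^8 = 43040160.
N = 43040160/8 = 5380020.

5380020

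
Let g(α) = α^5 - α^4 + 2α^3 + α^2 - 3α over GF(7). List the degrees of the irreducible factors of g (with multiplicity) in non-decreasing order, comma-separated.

1, 1, 1, 2

Linear factors from roots: (α), (α - 1), (α + 1).
Complete factorization: g(α) = (α)·(α + 1)·(α - 1)·(α^2 - α + 3).
Factor degrees with multiplicity: 1 + 1 + 1 + 2 = 5.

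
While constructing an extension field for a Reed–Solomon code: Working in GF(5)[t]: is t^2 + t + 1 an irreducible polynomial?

Yes

Write P(t) = t^2 + t + 1.
Check for roots in GF(5): P(0) = 1; P(1) = 3; P(2) = 2; P(3) = 3; P(4) = 1.
No roots. A degree-2 polynomial over a field with no linear factor is irreducible.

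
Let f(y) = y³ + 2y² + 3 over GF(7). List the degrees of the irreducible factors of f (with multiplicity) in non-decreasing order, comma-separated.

3

Complete factorization: f(y) = (y³ + 2y² + 3).
Factor degrees with multiplicity: 3 = 3.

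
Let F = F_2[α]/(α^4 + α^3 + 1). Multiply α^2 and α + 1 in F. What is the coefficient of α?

0

Multiply in F_2[α]: (α^2)·(α + 1) = α^3 + α^2.
Reduced: α^3 + α^2.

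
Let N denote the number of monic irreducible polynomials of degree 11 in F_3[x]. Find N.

The number of monic irreducibles of degree 11 over GF(3) is (1/11)·Σ_{d∣11} μ(11/d) 3^d.
Divisors of 11: 1, 11; μ(11/d) for each: -1, 1.
Σ = − 3^1 + 3^11 = 177144.
N = 177144/11 = 16104.

16104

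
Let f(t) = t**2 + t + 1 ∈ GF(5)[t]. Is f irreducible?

Yes

Check for roots in GF(5): f(0) = 1; f(1) = 3; f(2) = 2; f(3) = 3; f(4) = 1.
No roots. A degree-2 polynomial over a field with no linear factor is irreducible.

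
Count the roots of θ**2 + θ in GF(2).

Write P(θ) = θ**2 + θ.
Evaluate at each of the 2 elements of GF(2):
P(0) = 0 → root; P(1) = 0 → root.
Roots: {0, 1}.

2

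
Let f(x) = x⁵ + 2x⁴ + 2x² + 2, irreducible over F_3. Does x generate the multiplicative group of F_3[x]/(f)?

|GF(3^5)^×| = 3^5 − 1 = 242. Prime factorization: 242 = 2·11^2.
f is primitive ⇔ x has order 242 in GF(3)[x]/(f), i.e. x^(242/q) ≠ 1 for each prime q | 242.
x^(121) mod f = 1
x^(22) mod f = x⁴ + x³ + 2x².
Since x^(121) = 1, the order of x divides 121 < 242; not primitive.

No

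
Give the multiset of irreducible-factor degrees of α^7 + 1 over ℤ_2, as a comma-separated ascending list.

1, 3, 3

Write g(α) = α^7 + 1.
Roots in ℤ_2: g(0) = 1; g(1) = 0 → root.
Linear factors from roots: (α + 1).
Complete factorization: g(α) = (α + 1)·(α^3 + α + 1)·(α^3 + α^2 + 1).
Factor degrees with multiplicity: 1 + 3 + 3 = 7.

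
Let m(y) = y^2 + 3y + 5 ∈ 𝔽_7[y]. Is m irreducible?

Yes

Check for roots in 𝔽_7: m(0) = 5; m(1) = 2; m(2) = 1; m(3) = 2; m(4) = 5; m(5) = 3; m(6) = 3.
No roots. A degree-2 polynomial over a field with no linear factor is irreducible.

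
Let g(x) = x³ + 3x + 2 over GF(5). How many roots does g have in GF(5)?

Evaluate at each of the 5 elements of GF(5):
g(0) = 2; g(1) = 1; g(2) = 1; g(3) = 3; g(4) = 3.
No element is a root.

0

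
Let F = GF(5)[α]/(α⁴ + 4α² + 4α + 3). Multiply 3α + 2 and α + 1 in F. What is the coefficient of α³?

0

Multiply in GF(5)[α]: (3α + 2)·(α + 1) = 3α² + 2.
Reduced: 3α² + 2.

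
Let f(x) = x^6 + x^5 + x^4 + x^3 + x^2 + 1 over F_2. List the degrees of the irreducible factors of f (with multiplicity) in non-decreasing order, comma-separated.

Roots in F_2: f(0) = 1; f(1) = 0 → root.
Linear factors from roots: (x + 1).
Complete factorization: f(x) = (x + 1)^2·(x^4 + x^3 + 1).
Factor degrees with multiplicity: 1 + 1 + 4 = 6.

1, 1, 4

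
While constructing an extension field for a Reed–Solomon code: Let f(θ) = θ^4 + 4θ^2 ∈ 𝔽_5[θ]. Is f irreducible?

Check for roots in 𝔽_5: f(0) = 0 → root; f(1) = 0 → root; f(2) = 2; f(3) = 2; f(4) = 0 → root.
f(0) = 0, so (θ) divides f(θ); f is reducible.

No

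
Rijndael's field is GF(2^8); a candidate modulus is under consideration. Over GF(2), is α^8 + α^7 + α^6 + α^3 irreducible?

No

Write f(α) = α^8 + α^7 + α^6 + α^3.
Check for roots in GF(2): f(0) = 0 → root; f(1) = 0 → root.
f(0) = 0, so (α) divides f(α); f is reducible.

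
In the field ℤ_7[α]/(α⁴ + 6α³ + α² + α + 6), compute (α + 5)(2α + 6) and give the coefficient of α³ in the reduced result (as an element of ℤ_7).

0

Multiply in ℤ_7[α]: (α + 5)·(2α + 6) = 2α² + 2α + 2.
Reduced: 2α² + 2α + 2.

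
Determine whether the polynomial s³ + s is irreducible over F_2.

No

Write P(s) = s³ + s.
Check for roots in F_2: P(0) = 0 → root; P(1) = 0 → root.
P(0) = 0, so (s) divides P(s); P is reducible.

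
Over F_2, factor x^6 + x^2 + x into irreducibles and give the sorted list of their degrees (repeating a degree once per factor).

Write g(x) = x^6 + x^2 + x.
Roots in F_2: g(0) = 0 → root; g(1) = 1.
Linear factors from roots: (x).
Complete factorization: g(x) = (x)·(x^2 + x + 1)·(x^3 + x^2 + 1).
Factor degrees with multiplicity: 1 + 2 + 3 = 6.

1, 2, 3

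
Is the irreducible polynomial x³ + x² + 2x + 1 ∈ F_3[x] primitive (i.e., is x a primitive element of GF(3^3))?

Write f(x) = x³ + x² + 2x + 1.
|GF(3^3)^×| = 3^3 − 1 = 26. Prime factorization: 26 = 2·13.
f is primitive ⇔ x has order 26 in GF(3)[x]/(f), i.e. x^(26/q) ≠ 1 for each prime q | 26.
x^(13) mod f = 2.
x^(2) mod f = x².
None equal 1, so x has full order 26; f is primitive.

Yes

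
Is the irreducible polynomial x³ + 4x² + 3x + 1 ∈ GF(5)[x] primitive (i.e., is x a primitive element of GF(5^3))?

No

Write f(x) = x³ + 4x² + 3x + 1.
|GF(5^3)^×| = 5^3 − 1 = 124. Prime factorization: 124 = 2^2·31.
f is primitive ⇔ x has order 124 in GF(5)[x]/(f), i.e. x^(124/q) ≠ 1 for each prime q | 124.
x^(62) mod f = 1
x^(4) mod f = 3x² + x + 4.
Since x^(62) = 1, the order of x divides 62 < 124; not primitive.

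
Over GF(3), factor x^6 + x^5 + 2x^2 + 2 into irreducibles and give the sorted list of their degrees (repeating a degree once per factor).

1, 1, 1, 1, 2

Write g(x) = x^6 + x^5 + 2x^2 + 2.
Roots in GF(3): g(0) = 2; g(1) = 0 → root; g(2) = 1.
Linear factors from roots: (x + 2).
Complete factorization: g(x) = (x + 2)^4·(x^2 + 2x + 2).
Factor degrees with multiplicity: 1 + 1 + 1 + 1 + 2 = 6.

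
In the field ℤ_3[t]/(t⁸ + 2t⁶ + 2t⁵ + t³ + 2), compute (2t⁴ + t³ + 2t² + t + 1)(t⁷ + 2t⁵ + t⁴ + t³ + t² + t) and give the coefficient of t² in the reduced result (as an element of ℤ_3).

Multiply in ℤ_3[t]: (2t⁴ + t³ + 2t² + t + 1)·(t⁷ + 2t⁵ + t⁴ + t³ + t² + t) = 2t¹¹ + t¹⁰ + 2t⁸ + 2t⁷ + t⁶ + 2t⁵ + 2t⁴ + t³ + 2t² + t.
Reduce using t⁸ ≡ t⁶ + t⁵ + 2t³ + 1 (mod t⁸ + 2t⁶ + 2t⁵ + t³ + 2).
Reduced: 2t⁷ + t³ + 2.

0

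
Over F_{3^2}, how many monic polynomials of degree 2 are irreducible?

The number of monic irreducibles of degree 2 over GF(9) is (1/2)·Σ_{d∣2} μ(2/d) 9^d.
Divisors of 2: 1, 2; μ(2/d) for each: -1, 1.
Σ = − 9^1 + 9^2 = 72.
N = 72/2 = 36.

36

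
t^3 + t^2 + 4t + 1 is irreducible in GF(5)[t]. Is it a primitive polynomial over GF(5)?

No

Write f(t) = t^3 + t^2 + 4t + 1.
|GF(5^3)^×| = 5^3 − 1 = 124. Prime factorization: 124 = 2^2·31.
f is primitive ⇔ t has order 124 in GF(5)[t]/(f), i.e. t^(124/q) ≠ 1 for each prime q | 124.
t^(62) mod f = 1
t^(4) mod f = 2t^2 + 3t + 1.
Since t^(62) = 1, the order of t divides 62 < 124; not primitive.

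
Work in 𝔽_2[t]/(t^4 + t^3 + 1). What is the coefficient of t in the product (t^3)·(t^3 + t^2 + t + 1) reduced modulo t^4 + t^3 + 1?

0

Multiply in 𝔽_2[t]: (t^3)·(t^3 + t^2 + t + 1) = t^6 + t^5 + t^4 + t^3.
Reduce using t^4 ≡ t^3 + 1 (mod t^4 + t^3 + 1).
Reduced: t^2 + 1.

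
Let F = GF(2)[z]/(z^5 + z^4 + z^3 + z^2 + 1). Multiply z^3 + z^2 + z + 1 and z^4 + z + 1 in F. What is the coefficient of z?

0

Multiply in GF(2)[z]: (z^3 + z^2 + z + 1)·(z^4 + z + 1) = z^7 + z^6 + z^5 + 1.
Reduce using z^5 ≡ z^4 + z^3 + z^2 + 1 (mod z^5 + z^4 + z^3 + z^2 + 1).
Reduced: z^4 + z^2 + 1.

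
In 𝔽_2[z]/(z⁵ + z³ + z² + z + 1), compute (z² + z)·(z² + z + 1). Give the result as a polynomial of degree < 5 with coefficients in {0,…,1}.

z^4 + z

Multiply in 𝔽_2[z]: (z² + z)·(z² + z + 1) = z⁴ + z.
Reduced: z⁴ + z.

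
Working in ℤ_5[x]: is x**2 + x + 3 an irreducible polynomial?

Write m(x) = x**2 + x + 3.
Check for roots in ℤ_5: m(0) = 3; m(1) = 0 → root; m(2) = 4; m(3) = 0 → root; m(4) = 3.
m(1) = 0, so (x − 1) divides m(x); m is reducible.

No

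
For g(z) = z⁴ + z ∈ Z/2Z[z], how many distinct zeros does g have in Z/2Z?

Evaluate at each of the 2 elements of Z/2Z:
g(0) = 0 → root; g(1) = 0 → root.
Roots: {0, 1}.

2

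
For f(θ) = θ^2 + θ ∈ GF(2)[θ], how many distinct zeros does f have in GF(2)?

2

Evaluate at each of the 2 elements of GF(2):
f(0) = 0 → root; f(1) = 0 → root.
Roots: {0, 1}.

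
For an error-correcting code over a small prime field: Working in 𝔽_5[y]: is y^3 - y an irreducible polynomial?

No

Write h(y) = y^3 - y.
Check for roots in 𝔽_5: h(0) = 0 → root; h(1) = 0 → root; h(2) = 1; h(3) = 4; h(4) = 0 → root.
h(0) = 0, so (y) divides h(y); h is reducible.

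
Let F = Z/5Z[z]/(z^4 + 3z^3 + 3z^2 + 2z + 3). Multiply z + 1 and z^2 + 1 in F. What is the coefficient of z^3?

1

Multiply in Z/5Z[z]: (z + 1)·(z^2 + 1) = z^3 + z^2 + z + 1.
Reduced: z^3 + z^2 + z + 1.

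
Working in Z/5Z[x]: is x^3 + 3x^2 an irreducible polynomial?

Write P(x) = x^3 + 3x^2.
Check for roots in Z/5Z: P(0) = 0 → root; P(1) = 4; P(2) = 0 → root; P(3) = 4; P(4) = 2.
P(0) = 0, so (x) divides P(x); P is reducible.

No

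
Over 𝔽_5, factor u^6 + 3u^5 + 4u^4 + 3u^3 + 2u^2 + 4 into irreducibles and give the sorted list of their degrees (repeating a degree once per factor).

Write h(u) = u^6 + 3u^5 + 4u^4 + 3u^3 + 2u^2 + 4.
Roots in 𝔽_5: h(0) = 4; h(1) = 2; h(2) = 0 → root; h(3) = 0 → root; h(4) = 0 → root.
Linear factors from roots: (u + 3), (u + 2), (u + 1).
Complete factorization: h(u) = (u + 1)·(u + 2)·(u + 3)·(u^3 + 2u^2 + u + 4).
Factor degrees with multiplicity: 1 + 1 + 1 + 3 = 6.

1, 1, 1, 3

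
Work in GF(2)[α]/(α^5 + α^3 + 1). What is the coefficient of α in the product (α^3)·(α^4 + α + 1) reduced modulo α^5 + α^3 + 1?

0

Multiply in GF(2)[α]: (α^3)·(α^4 + α + 1) = α^7 + α^4 + α^3.
Reduce using α^5 ≡ α^3 + 1 (mod α^5 + α^3 + 1).
Reduced: α^4 + α^2 + 1.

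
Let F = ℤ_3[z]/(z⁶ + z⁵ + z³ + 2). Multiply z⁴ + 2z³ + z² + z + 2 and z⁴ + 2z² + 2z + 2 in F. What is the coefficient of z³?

0

Multiply in ℤ_3[z]: (z⁴ + 2z³ + z² + z + 2)·(z⁴ + 2z² + 2z + 2) = z⁸ + 2z⁷ + z⁵ + z⁴ + 2z³ + 2z² + 1.
Reduce using z⁶ ≡ 2z⁵ + 2z³ + 1 (mod z⁶ + z⁵ + z³ + 2).
Reduced: z⁵ + z.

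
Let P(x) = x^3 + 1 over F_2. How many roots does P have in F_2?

1

Evaluate at each of the 2 elements of F_2:
P(0) = 1; P(1) = 0 → root.
Roots: {1}.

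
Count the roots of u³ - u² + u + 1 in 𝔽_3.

Write f(u) = u³ - u² + u + 1.
Evaluate at each of the 3 elements of 𝔽_3:
f(0) = 1; f(1) = 2; f(2) = 1.
No element is a root.

0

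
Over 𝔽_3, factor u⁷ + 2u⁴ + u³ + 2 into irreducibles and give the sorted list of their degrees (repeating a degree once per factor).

1, 1, 1, 2, 2

Write g(u) = u⁷ + 2u⁴ + u³ + 2.
Roots in 𝔽_3: g(0) = 2; g(1) = 0 → root; g(2) = 2.
Linear factors from roots: (u + 2).
Complete factorization: g(u) = (u + 2)^3·(u² + u + 2)·(u² + 2u + 2).
Factor degrees with multiplicity: 1 + 1 + 1 + 2 + 2 = 7.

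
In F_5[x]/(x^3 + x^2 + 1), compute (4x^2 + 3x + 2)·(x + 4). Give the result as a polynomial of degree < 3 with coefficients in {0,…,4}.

4x + 4

Multiply in F_5[x]: (4x^2 + 3x + 2)·(x + 4) = 4x^3 + 4x^2 + 4x + 3.
Reduce using x^3 ≡ 4x^2 + 4 (mod x^3 + x^2 + 1).
Reduced: 4x + 4.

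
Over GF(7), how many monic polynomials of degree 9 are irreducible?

x^(7^9) − x is the product of all monic irreducibles of degree dividing 9; Möbius inversion gives N = (1/9) Σ μ(9/d)·7^d.
Divisors of 9: 1, 3, 9; μ(9/d) for each: 0, -1, 1.
Σ = − 7^3 + 7^9 = 40353264.
N = 40353264/9 = 4483696.

4483696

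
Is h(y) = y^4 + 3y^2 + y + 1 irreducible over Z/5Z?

Check for roots in Z/5Z: h(0) = 1; h(1) = 1; h(2) = 1; h(3) = 2; h(4) = 4.
No roots, so no linear factors.
Degree-2 irreducible divisors: test the 10 monic irreducibles of degree 2 over GF(5).
None of them divide h (all give nonzero remainder).
No irreducible factor of degree ≤ 2 exists, so h is irreducible over GF(5).

Yes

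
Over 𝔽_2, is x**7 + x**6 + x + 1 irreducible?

Write f(x) = x**7 + x**6 + x + 1.
Check for roots in 𝔽_2: f(0) = 1; f(1) = 0 → root.
f(1) = 0, so (x − 1) divides f(x); f is reducible.

No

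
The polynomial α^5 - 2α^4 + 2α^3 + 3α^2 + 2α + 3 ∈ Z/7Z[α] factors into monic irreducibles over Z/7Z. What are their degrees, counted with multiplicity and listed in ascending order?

Write f(α) = α^5 - 2α^4 + 2α^3 + 3α^2 + 2α + 3.
Linear factors from roots: (α - 2).
Complete factorization: f(α) = (α - 2)·(α^2 + 2α + 3)·(α^2 - 2α + 3).
Factor degrees with multiplicity: 1 + 2 + 2 = 5.

1, 2, 2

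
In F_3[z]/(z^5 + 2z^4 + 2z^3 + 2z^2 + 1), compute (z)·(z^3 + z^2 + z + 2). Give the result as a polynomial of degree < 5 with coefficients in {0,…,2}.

Multiply in F_3[z]: (z)·(z^3 + z^2 + z + 2) = z^4 + z^3 + z^2 + 2z.
Reduced: z^4 + z^3 + z^2 + 2z.

z^4 + z^3 + z^2 + 2z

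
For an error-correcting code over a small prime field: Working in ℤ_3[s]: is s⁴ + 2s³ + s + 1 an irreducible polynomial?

Write h(s) = s⁴ + 2s³ + s + 1.
Check for roots in ℤ_3: h(0) = 1; h(1) = 2; h(2) = 2.
No roots, so no linear factors.
Monic irreducibles of degree 2 over GF(3): s² + 1, s² + s + 2, s² + 2s + 2.
None of them divide h (all give nonzero remainder).
No irreducible factor of degree ≤ 2 exists, so h is irreducible over GF(3).

Yes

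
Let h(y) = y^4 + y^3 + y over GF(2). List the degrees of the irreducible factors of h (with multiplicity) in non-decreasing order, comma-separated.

Roots in GF(2): h(0) = 0 → root; h(1) = 1.
Linear factors from roots: (y).
Complete factorization: h(y) = (y)·(y^3 + y^2 + 1).
Factor degrees with multiplicity: 1 + 3 = 4.

1, 3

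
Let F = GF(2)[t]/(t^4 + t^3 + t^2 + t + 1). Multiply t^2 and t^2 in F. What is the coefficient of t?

Multiply in GF(2)[t]: (t^2)·(t^2) = t^4.
Reduce using t^4 ≡ t^3 + t^2 + t + 1 (mod t^4 + t^3 + t^2 + t + 1).
Reduced: t^3 + t^2 + t + 1.

1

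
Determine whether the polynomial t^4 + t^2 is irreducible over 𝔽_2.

Write g(t) = t^4 + t^2.
Check for roots in 𝔽_2: g(0) = 0 → root; g(1) = 0 → root.
g(0) = 0, so (t) divides g(t); g is reducible.

No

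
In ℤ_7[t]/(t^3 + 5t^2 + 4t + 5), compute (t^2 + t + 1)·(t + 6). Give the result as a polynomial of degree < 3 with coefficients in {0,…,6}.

Multiply in ℤ_7[t]: (t^2 + t + 1)·(t + 6) = t^3 + 6.
Reduce using t^3 ≡ 2t^2 + 3t + 2 (mod t^3 + 5t^2 + 4t + 5).
Reduced: 2t^2 + 3t + 1.

2t^2 + 3t + 1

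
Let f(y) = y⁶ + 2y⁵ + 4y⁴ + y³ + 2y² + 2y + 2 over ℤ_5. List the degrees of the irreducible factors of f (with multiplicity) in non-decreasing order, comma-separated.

6

Roots in ℤ_5: f(0) = 2; f(1) = 4; f(2) = 4; f(3) = 2; f(4) = 4.
Complete factorization: f(y) = (y⁶ + 2y⁵ + 4y⁴ + y³ + 2y² + 2y + 2).
Factor degrees with multiplicity: 6 = 6.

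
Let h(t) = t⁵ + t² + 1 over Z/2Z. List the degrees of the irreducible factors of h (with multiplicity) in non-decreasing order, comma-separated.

5

Roots in Z/2Z: h(0) = 1; h(1) = 1.
Complete factorization: h(t) = (t⁵ + t² + 1).
Factor degrees with multiplicity: 5 = 5.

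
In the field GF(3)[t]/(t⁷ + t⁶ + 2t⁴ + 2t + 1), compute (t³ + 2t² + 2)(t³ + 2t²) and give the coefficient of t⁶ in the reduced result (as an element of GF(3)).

1

Multiply in GF(3)[t]: (t³ + 2t² + 2)·(t³ + 2t²) = t⁶ + t⁵ + t⁴ + 2t³ + t².
Reduced: t⁶ + t⁵ + t⁴ + 2t³ + t².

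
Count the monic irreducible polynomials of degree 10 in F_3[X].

Gauss's count: N_{3}(10) = (1/10) Σ_{d|10} μ(10/d)·3^d.
Divisors of 10: 1, 2, 5, 10; μ(10/d) for each: 1, -1, -1, 1.
Σ = 3^1 − 3^2 − 3^5 + 3^10 = 58800.
N = 58800/10 = 5880.

5880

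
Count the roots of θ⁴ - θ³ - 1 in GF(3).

0

Write h(θ) = θ⁴ - θ³ - 1.
Evaluate at each of the 3 elements of GF(3):
h(0) = 2; h(1) = 2; h(2) = 1.
No element is a root.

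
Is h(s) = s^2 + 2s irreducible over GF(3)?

Check for roots in GF(3): h(0) = 0 → root; h(1) = 0 → root; h(2) = 2.
h(0) = 0, so (s) divides h(s); h is reducible.

No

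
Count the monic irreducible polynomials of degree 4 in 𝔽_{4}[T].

x^(4^4) − x is the product of all monic irreducibles of degree dividing 4; Möbius inversion gives N = (1/4) Σ μ(4/d)·4^d.
Divisors of 4: 1, 2, 4; μ(4/d) for each: 0, -1, 1.
Σ = − 4^2 + 4^4 = 240.
N = 240/4 = 60.

60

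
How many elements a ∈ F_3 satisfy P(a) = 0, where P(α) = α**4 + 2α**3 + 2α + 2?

Evaluate at each of the 3 elements of F_3:
P(0) = 2; P(1) = 1; P(2) = 2.
No element is a root.

0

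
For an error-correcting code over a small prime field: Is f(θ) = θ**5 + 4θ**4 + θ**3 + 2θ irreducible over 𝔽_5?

Check for roots in 𝔽_5: f(0) = 0 → root; f(1) = 3; f(2) = 3; f(3) = 0 → root; f(4) = 0 → root.
f(0) = 0, so (θ) divides f(θ); f is reducible.

No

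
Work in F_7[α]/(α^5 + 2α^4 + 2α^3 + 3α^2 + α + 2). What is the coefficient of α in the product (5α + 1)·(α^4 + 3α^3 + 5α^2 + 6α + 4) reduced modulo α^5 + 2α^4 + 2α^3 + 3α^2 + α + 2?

Multiply in F_7[α]: (5α + 1)·(α^4 + 3α^3 + 5α^2 + 6α + 4) = 5α^5 + 2α^4 + 5α + 4.
Reduce using α^5 ≡ 5α^4 + 5α^3 + 4α^2 + 6α + 5 (mod α^5 + 2α^4 + 2α^3 + 3α^2 + α + 2).
Reduced: 6α^4 + 4α^3 + 6α^2 + 1.

0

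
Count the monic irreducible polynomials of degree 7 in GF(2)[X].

18

x^(2^7) − x is the product of all monic irreducibles of degree dividing 7; Möbius inversion gives N = (1/7) Σ μ(7/d)·2^d.
Divisors of 7: 1, 7; μ(7/d) for each: -1, 1.
Σ = − 2^1 + 2^7 = 126.
N = 126/7 = 18.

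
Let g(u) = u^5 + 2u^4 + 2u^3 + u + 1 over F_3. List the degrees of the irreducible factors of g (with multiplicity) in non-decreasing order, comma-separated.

2, 3

Roots in F_3: g(0) = 1; g(1) = 1; g(2) = 2.
Complete factorization: g(u) = (u^2 + 1)·(u^3 + 2u^2 + u + 1).
Factor degrees with multiplicity: 2 + 3 = 5.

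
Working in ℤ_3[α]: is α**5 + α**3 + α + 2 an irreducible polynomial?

Write P(α) = α**5 + α**3 + α + 2.
Check for roots in ℤ_3: P(0) = 2; P(1) = 2; P(2) = 2.
No roots, so no linear factors.
Monic irreducibles of degree 2 over GF(3): α**2 + 1, α**2 + α + 2, α**2 + 2α + 2.
None of them divide P (all give nonzero remainder).
No irreducible factor of degree ≤ 2 exists, so P is irreducible over GF(3).

Yes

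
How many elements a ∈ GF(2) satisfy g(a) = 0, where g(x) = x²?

1

Evaluate at each of the 2 elements of GF(2):
g(0) = 0 → root; g(1) = 1.
Roots: {0}.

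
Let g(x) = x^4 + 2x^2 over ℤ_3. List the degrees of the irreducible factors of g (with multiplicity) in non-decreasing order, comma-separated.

1, 1, 1, 1

Roots in ℤ_3: g(0) = 0 → root; g(1) = 0 → root; g(2) = 0 → root.
Linear factors from roots: (x), (x + 2), (x + 1).
Complete factorization: g(x) = (x + 1)·(x + 2)·(x)^2.
Factor degrees with multiplicity: 1 + 1 + 1 + 1 = 4.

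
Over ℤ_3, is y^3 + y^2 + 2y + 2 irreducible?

No

Write P(y) = y^3 + y^2 + 2y + 2.
Check for roots in ℤ_3: P(0) = 2; P(1) = 0 → root; P(2) = 0 → root.
P(1) = 0, so (y − 1) divides P(y); P is reducible.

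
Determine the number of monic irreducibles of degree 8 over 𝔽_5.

By the necklace-counting formula, N_5(8) = (1/8) Σ_{d|8} μ(8/d)·5^d.
Divisors of 8: 1, 2, 4, 8; μ(8/d) for each: 0, 0, -1, 1.
Σ = − 5^4 + 5^8 = 390000.
N = 390000/8 = 48750.

48750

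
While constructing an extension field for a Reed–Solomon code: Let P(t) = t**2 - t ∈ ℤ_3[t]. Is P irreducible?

No

Check for roots in ℤ_3: P(0) = 0 → root; P(1) = 0 → root; P(2) = 2.
P(0) = 0, so (t) divides P(t); P is reducible.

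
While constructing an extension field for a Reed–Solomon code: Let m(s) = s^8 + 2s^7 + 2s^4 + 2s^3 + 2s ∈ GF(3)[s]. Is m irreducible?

No

Check for roots in GF(3): m(0) = 0 → root; m(1) = 0 → root; m(2) = 0 → root.
m(0) = 0, so (s) divides m(s); m is reducible.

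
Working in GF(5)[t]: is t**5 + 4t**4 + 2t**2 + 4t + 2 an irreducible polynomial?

Write g(t) = t**5 + 4t**4 + 2t**2 + 4t + 2.
Check for roots in GF(5): g(0) = 2; g(1) = 3; g(2) = 4; g(3) = 4; g(4) = 3.
No roots, so no linear factors.
Degree-2 irreducible divisors: test the 10 monic irreducibles of degree 2 over GF(5).
None of them divide g (all give nonzero remainder).
No irreducible factor of degree ≤ 2 exists, so g is irreducible over GF(5).

Yes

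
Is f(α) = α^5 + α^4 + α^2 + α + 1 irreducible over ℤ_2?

Yes

Check for roots in ℤ_2: f(0) = 1; f(1) = 1.
No roots, so no linear factors.
Monic irreducibles of degree 2 over GF(2): α^2 + α + 1.
None of them divide f (all give nonzero remainder).
No irreducible factor of degree ≤ 2 exists, so f is irreducible over GF(2).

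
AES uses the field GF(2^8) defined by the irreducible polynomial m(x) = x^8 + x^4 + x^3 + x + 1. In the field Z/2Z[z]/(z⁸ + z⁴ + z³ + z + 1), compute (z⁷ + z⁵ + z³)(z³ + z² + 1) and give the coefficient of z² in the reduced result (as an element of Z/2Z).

0

Multiply in Z/2Z[z]: (z⁷ + z⁵ + z³)·(z³ + z² + 1) = z¹⁰ + z⁹ + z⁸ + z⁶ + z³.
Reduce using z⁸ ≡ z⁴ + z³ + z + 1 (mod z⁸ + z⁴ + z³ + z + 1).
Reduced: z³ + 1.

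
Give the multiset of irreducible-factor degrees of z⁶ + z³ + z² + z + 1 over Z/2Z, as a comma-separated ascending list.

2, 4

Write h(z) = z⁶ + z³ + z² + z + 1.
Roots in Z/2Z: h(0) = 1; h(1) = 1.
Complete factorization: h(z) = (z² + z + 1)·(z⁴ + z³ + 1).
Factor degrees with multiplicity: 2 + 4 = 6.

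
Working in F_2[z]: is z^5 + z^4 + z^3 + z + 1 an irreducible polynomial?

Yes

Write g(z) = z^5 + z^4 + z^3 + z + 1.
Check for roots in F_2: g(0) = 1; g(1) = 1.
No roots, so no linear factors.
Monic irreducibles of degree 2 over GF(2): z^2 + z + 1.
None of them divide g (all give nonzero remainder).
No irreducible factor of degree ≤ 2 exists, so g is irreducible over GF(2).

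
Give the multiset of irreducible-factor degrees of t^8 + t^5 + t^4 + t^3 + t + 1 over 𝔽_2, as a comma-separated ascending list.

Write f(t) = t^8 + t^5 + t^4 + t^3 + t + 1.
Roots in 𝔽_2: f(0) = 1; f(1) = 0 → root.
Linear factors from roots: (t + 1).
Complete factorization: f(t) = (t + 1)·(t^2 + t + 1)^2·(t^3 + t^2 + 1).
Factor degrees with multiplicity: 1 + 2 + 2 + 3 = 8.

1, 2, 2, 3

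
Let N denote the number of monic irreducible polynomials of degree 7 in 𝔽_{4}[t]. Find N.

Gauss's count: N_{4}(7) = (1/7) Σ_{d|7} μ(7/d)·4^d.
Divisors of 7: 1, 7; μ(7/d) for each: -1, 1.
Σ = − 4^1 + 4^7 = 16380.
N = 16380/7 = 2340.

2340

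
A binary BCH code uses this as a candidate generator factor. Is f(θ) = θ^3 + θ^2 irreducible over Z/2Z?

Check for roots in Z/2Z: f(0) = 0 → root; f(1) = 0 → root.
f(0) = 0, so (θ) divides f(θ); f is reducible.

No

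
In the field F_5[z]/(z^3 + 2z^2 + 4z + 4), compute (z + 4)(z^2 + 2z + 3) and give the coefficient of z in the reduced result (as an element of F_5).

2

Multiply in F_5[z]: (z + 4)·(z^2 + 2z + 3) = z^3 + z^2 + z + 2.
Reduce using z^3 ≡ 3z^2 + z + 1 (mod z^3 + 2z^2 + 4z + 4).
Reduced: 4z^2 + 2z + 3.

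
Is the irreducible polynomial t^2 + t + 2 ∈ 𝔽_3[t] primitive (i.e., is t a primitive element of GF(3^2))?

Yes

Write f(t) = t^2 + t + 2.
|GF(3^2)^×| = 3^2 − 1 = 8. Prime factorization: 8 = 2^3.
f is primitive ⇔ t has order 8 in GF(3)[t]/(f), i.e. t^(8/q) ≠ 1 for each prime q | 8.
t^(4) mod f = 2.
None equal 1, so t has full order 8; f is primitive.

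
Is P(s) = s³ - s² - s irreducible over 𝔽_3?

Check for roots in 𝔽_3: P(0) = 0 → root; P(1) = 2; P(2) = 2.
P(0) = 0, so (s) divides P(s); P is reducible.

No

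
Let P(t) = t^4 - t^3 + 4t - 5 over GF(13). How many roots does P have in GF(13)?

Evaluate at each of the 13 elements of GF(13):
P(0) = 8; P(1) = 12; P(2) = 11; P(3) = 9; P(4) = 8; P(5) = 8; P(6) = 7; P(7) = 1; P(8) = 10; P(9) = 0 → root; P(10) = 0 → root; P(11) = 11; P(12) = 6.
Roots: {9, 10}.

2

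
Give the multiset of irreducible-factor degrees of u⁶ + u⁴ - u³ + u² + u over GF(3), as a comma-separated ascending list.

Write g(u) = u⁶ + u⁴ - u³ + u² + u.
Roots in GF(3): g(0) = 0 → root; g(1) = 0 → root; g(2) = 0 → root.
Linear factors from roots: (u), (u - 1), (u + 1).
Complete factorization: g(u) = (u)·(u + 1)·(u - 1)·(u³ - u - 1).
Factor degrees with multiplicity: 1 + 1 + 1 + 3 = 6.

1, 1, 1, 3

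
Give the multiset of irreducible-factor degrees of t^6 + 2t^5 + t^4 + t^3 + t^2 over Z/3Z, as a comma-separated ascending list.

1, 1, 1, 1, 2

Write f(t) = t^6 + 2t^5 + t^4 + t^3 + t^2.
Roots in Z/3Z: f(0) = 0 → root; f(1) = 0 → root; f(2) = 0 → root.
Linear factors from roots: (t), (t + 2), (t + 1).
Complete factorization: f(t) = (t + 1)·(t + 2)·(t)^2·(t^2 + 2t + 2).
Factor degrees with multiplicity: 1 + 1 + 1 + 1 + 2 = 6.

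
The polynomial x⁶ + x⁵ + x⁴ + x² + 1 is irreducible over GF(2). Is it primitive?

Write f(x) = x⁶ + x⁵ + x⁴ + x² + 1.
|GF(2^6)^×| = 2^6 − 1 = 63. Prime factorization: 63 = 3^2·7.
f is primitive ⇔ x has order 63 in GF(2)[x]/(f), i.e. x^(63/q) ≠ 1 for each prime q | 63.
x^(21) mod f = 1
x^(9) mod f = x³ + 1.
Since x^(21) = 1, the order of x divides 21 < 63; not primitive.

No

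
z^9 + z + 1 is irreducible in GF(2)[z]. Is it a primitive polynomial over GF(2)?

No

Write f(z) = z^9 + z + 1.
|GF(2^9)^×| = 2^9 − 1 = 511. Prime factorization: 511 = 7·73.
f is primitive ⇔ z has order 511 in GF(2)[z]/(f), i.e. z^(511/q) ≠ 1 for each prime q | 511.
z^(73) mod f = 1
z^(7) mod f = z^7.
Since z^(73) = 1, the order of z divides 73 < 511; not primitive.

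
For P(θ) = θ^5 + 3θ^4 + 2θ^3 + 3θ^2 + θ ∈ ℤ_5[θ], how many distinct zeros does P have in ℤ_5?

Evaluate at each of the 5 elements of ℤ_5:
P(0) = 0 → root; P(1) = 0 → root; P(2) = 0 → root; P(3) = 0 → root; P(4) = 2.
Roots: {0, 1, 2, 3}.

4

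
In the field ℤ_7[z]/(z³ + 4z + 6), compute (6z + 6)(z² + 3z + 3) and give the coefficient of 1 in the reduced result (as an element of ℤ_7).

3

Multiply in ℤ_7[z]: (6z + 6)·(z² + 3z + 3) = 6z³ + 3z² + z + 4.
Reduce using z³ ≡ 3z + 1 (mod z³ + 4z + 6).
Reduced: 3z² + 5z + 3.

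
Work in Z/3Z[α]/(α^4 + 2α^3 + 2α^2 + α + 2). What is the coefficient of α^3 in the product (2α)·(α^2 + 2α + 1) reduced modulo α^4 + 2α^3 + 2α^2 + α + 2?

Multiply in Z/3Z[α]: (2α)·(α^2 + 2α + 1) = 2α^3 + α^2 + 2α.
Reduced: 2α^3 + α^2 + 2α.

2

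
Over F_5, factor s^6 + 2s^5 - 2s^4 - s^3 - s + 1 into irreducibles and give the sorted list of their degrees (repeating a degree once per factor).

Write h(s) = s^6 + 2s^5 - 2s^4 - s^3 - s + 1.
Roots in F_5: h(0) = 1; h(1) = 0 → root; h(2) = 2; h(3) = 4; h(4) = 0 → root.
Linear factors from roots: (s - 1), (s + 1).
Complete factorization: h(s) = (s + 1)·(s - 1)·(s^4 + 2s^3 - s^2 + s - 1).
Factor degrees with multiplicity: 1 + 1 + 4 = 6.

1, 1, 4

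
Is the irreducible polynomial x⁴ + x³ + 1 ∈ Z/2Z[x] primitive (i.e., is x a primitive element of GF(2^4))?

Yes

Write f(x) = x⁴ + x³ + 1.
|GF(2^4)^×| = 2^4 − 1 = 15. Prime factorization: 15 = 3·5.
f is primitive ⇔ x has order 15 in GF(2)[x]/(f), i.e. x^(15/q) ≠ 1 for each prime q | 15.
x^(5) mod f = x³ + x + 1.
x^(3) mod f = x³.
None equal 1, so x has full order 15; f is primitive.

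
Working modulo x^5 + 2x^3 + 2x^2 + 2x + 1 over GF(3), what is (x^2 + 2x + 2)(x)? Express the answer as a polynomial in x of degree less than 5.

Multiply in GF(3)[x]: (x^2 + 2x + 2)·(x) = x^3 + 2x^2 + 2x.
Reduced: x^3 + 2x^2 + 2x.

x^3 + 2x^2 + 2x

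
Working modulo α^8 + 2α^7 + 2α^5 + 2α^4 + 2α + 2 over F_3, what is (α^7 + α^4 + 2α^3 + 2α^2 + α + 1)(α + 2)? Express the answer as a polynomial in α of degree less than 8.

Multiply in F_3[α]: (α^7 + α^4 + 2α^3 + 2α^2 + α + 1)·(α + 2) = α^8 + 2α^7 + α^5 + α^4 + 2α^2 + 2.
Reduce using α^8 ≡ α^7 + α^5 + α^4 + α + 1 (mod α^8 + 2α^7 + 2α^5 + 2α^4 + 2α + 2).
Reduced: 2α^5 + 2α^4 + 2α^2 + α.

2α^5 + 2α^4 + 2α^2 + α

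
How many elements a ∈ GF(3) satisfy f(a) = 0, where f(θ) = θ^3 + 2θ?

3

Evaluate at each of the 3 elements of GF(3):
f(0) = 0 → root; f(1) = 0 → root; f(2) = 0 → root.
Roots: {0, 1, 2}.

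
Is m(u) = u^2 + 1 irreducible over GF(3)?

Yes

Check for roots in GF(3): m(0) = 1; m(1) = 2; m(2) = 2.
No roots. A degree-2 polynomial over a field with no linear factor is irreducible.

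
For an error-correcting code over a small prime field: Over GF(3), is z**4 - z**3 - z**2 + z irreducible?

No

Write P(z) = z**4 - z**3 - z**2 + z.
Check for roots in GF(3): P(0) = 0 → root; P(1) = 0 → root; P(2) = 0 → root.
P(0) = 0, so (z) divides P(z); P is reducible.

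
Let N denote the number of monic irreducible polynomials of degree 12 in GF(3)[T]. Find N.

44220

Gauss's count: N_{3}(12) = (1/12) Σ_{d|12} μ(12/d)·3^d.
Divisors of 12: 1, 2, 3, 4, 6, 12; μ(12/d) for each: 0, 1, 0, -1, -1, 1.
Σ = 3^2 − 3^4 − 3^6 + 3^12 = 530640.
N = 530640/12 = 44220.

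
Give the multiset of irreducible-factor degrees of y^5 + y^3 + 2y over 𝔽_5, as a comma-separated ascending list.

Write g(y) = y^5 + y^3 + 2y.
Roots in 𝔽_5: g(0) = 0 → root; g(1) = 4; g(2) = 4; g(3) = 1; g(4) = 1.
Linear factors from roots: (y).
Complete factorization: g(y) = (y)·(y^4 + y^2 + 2).
Factor degrees with multiplicity: 1 + 4 = 5.

1, 4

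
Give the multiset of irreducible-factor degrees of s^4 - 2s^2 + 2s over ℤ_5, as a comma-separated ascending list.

Write g(s) = s^4 - 2s^2 + 2s.
Roots in ℤ_5: g(0) = 0 → root; g(1) = 1; g(2) = 2; g(3) = 4; g(4) = 2.
Linear factors from roots: (s).
Complete factorization: g(s) = (s)·(s^3 - 2s + 2).
Factor degrees with multiplicity: 1 + 3 = 4.

1, 3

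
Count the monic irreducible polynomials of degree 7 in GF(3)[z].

312

x^(3^7) − x is the product of all monic irreducibles of degree dividing 7; Möbius inversion gives N = (1/7) Σ μ(7/d)·3^d.
Divisors of 7: 1, 7; μ(7/d) for each: -1, 1.
Σ = − 3^1 + 3^7 = 2184.
N = 2184/7 = 312.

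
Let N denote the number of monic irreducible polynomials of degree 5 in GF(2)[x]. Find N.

6

The number of monic irreducibles of degree 5 over GF(2) is (1/5)·Σ_{d∣5} μ(5/d) 2^d.
Divisors of 5: 1, 5; μ(5/d) for each: -1, 1.
Σ = − 2^1 + 2^5 = 30.
N = 30/5 = 6.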